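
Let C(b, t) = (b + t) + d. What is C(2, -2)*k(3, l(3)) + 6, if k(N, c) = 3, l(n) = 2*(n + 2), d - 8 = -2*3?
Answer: 12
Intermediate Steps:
d = 2 (d = 8 - 2*3 = 8 - 6 = 2)
C(b, t) = 2 + b + t (C(b, t) = (b + t) + 2 = 2 + b + t)
l(n) = 4 + 2*n (l(n) = 2*(2 + n) = 4 + 2*n)
C(2, -2)*k(3, l(3)) + 6 = (2 + 2 - 2)*3 + 6 = 2*3 + 6 = 6 + 6 = 12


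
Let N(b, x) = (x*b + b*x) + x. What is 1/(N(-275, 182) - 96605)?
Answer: -1/196523 ≈ -5.0885e-6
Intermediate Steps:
N(b, x) = x + 2*b*x (N(b, x) = (b*x + b*x) + x = 2*b*x + x = x + 2*b*x)
1/(N(-275, 182) - 96605) = 1/(182*(1 + 2*(-275)) - 96605) = 1/(182*(1 - 550) - 96605) = 1/(182*(-549) - 96605) = 1/(-99918 - 96605) = 1/(-196523) = -1/196523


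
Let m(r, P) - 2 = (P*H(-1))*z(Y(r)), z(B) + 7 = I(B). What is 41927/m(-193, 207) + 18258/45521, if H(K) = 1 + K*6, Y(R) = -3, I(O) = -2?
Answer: 296952679/60588451 ≈ 4.9011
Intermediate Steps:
z(B) = -9 (z(B) = -7 - 2 = -9)
H(K) = 1 + 6*K
m(r, P) = 2 + 45*P (m(r, P) = 2 + (P*(1 + 6*(-1)))*(-9) = 2 + (P*(1 - 6))*(-9) = 2 + (P*(-5))*(-9) = 2 - 5*P*(-9) = 2 + 45*P)
41927/m(-193, 207) + 18258/45521 = 41927/(2 + 45*207) + 18258/45521 = 41927/(2 + 9315) + 18258*(1/45521) = 41927/9317 + 18258/45521 = 296952679/60588451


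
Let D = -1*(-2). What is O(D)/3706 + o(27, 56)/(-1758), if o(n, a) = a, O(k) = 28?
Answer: -39578/1628787 ≈ -0.024299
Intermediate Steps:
D = 2
O(D)/3706 + o(27, 56)/(-1758) = 28/3706 + 56/(-1758) = 28*(1/3706) + 56*(-1/1758) = 14/1853 - 28/879 = -39578/1628787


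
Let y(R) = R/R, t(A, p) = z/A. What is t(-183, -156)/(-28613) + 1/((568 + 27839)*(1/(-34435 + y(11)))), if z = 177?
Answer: -20033062183/16527126317 ≈ -1.2121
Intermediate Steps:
t(A, p) = 177/A
y(R) = 1
t(-183, -156)/(-28613) + 1/((568 + 27839)*(1/(-34435 + y(11)))) = (177/(-183))/(-28613) + 1/((568 + 27839)*(1/(-34435 + 1))) = (177*(-1/183))*(-1/28613) + 1/(28407*(1/(-34434))) = -59/61*(-1/28613) + 1/(28407*(-1/34434)) = 59/1745393 + (1/28407)*(-34434) = 59/1745393 - 11478/9469 = -20033062183/16527126317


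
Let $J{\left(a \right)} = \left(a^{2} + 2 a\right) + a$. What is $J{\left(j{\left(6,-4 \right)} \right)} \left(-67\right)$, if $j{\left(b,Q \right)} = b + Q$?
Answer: $-670$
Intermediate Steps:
$j{\left(b,Q \right)} = Q + b$
$J{\left(a \right)} = a^{2} + 3 a$
$J{\left(j{\left(6,-4 \right)} \right)} \left(-67\right) = \left(-4 + 6\right) \left(3 + \left(-4 + 6\right)\right) \left(-67\right) = 2 \left(3 + 2\right) \left(-67\right) = 2 \cdot 5 \left(-67\right) = 10 \left(-67\right) = -670$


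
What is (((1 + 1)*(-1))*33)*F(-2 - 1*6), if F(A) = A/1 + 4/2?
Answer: 396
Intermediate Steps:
F(A) = 2 + A (F(A) = A*1 + 4*(½) = A + 2 = 2 + A)
(((1 + 1)*(-1))*33)*F(-2 - 1*6) = (((1 + 1)*(-1))*33)*(2 + (-2 - 1*6)) = ((2*(-1))*33)*(2 + (-2 - 6)) = (-2*33)*(2 - 8) = -66*(-6) = 396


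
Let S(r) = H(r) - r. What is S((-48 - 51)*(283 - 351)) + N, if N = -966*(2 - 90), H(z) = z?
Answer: 85008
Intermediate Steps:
S(r) = 0 (S(r) = r - r = 0)
N = 85008 (N = -966*(-88) = 85008)
S((-48 - 51)*(283 - 351)) + N = 0 + 85008 = 85008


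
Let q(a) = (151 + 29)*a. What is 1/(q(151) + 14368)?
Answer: 1/41548 ≈ 2.4069e-5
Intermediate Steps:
q(a) = 180*a
1/(q(151) + 14368) = 1/(180*151 + 14368) = 1/(27180 + 14368) = 1/41548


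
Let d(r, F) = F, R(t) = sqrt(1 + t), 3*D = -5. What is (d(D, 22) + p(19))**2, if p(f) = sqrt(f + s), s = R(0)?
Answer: 504 + 88*sqrt(5) ≈ 700.77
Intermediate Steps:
D = -5/3 (D = (1/3)*(-5) = -5/3 ≈ -1.6667)
s = 1 (s = sqrt(1 + 0) = sqrt(1) = 1)
p(f) = sqrt(1 + f) (p(f) = sqrt(f + 1) = sqrt(1 + f))
(d(D, 22) + p(19))**2 = (22 + sqrt(1 + 19))**2 = (22 + sqrt(20))**2 = (22 + 2*sqrt(5))**2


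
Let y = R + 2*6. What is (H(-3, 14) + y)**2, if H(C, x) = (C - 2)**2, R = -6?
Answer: 961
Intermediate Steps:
H(C, x) = (-2 + C)**2
y = 6 (y = -6 + 2*6 = -6 + 12 = 6)
(H(-3, 14) + y)**2 = ((-2 - 3)**2 + 6)**2 = ((-5)**2 + 6)**2 = (25 + 6)**2 = 31**2 = 961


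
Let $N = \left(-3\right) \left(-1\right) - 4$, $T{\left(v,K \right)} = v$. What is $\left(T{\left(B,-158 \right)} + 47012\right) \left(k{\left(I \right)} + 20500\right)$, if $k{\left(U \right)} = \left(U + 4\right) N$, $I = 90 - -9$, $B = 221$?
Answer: $963411501$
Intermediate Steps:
$I = 99$ ($I = 90 + 9 = 99$)
$N = -1$ ($N = 3 - 4 = -1$)
$k{\left(U \right)} = -4 - U$ ($k{\left(U \right)} = \left(U + 4\right) \left(-1\right) = \left(4 + U\right) \left(-1\right) = -4 - U$)
$\left(T{\left(B,-158 \right)} + 47012\right) \left(k{\left(I \right)} + 20500\right) = \left(221 + 47012\right) \left(\left(-4 - 99\right) + 20500\right) = 47233 \left(\left(-4 - 99\right) + 20500\right) = 47233 \left(-103 + 20500\right) = 47233 \cdot 20397 = 963411501$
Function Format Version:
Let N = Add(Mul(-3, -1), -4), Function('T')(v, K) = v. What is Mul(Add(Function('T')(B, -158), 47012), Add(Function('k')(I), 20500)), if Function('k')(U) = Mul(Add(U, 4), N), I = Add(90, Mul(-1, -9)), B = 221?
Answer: 963411501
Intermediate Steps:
I = 99 (I = Add(90, 9) = 99)
N = -1 (N = Add(3, -4) = -1)
Function('k')(U) = Add(-4, Mul(-1, U)) (Function('k')(U) = Mul(Add(U, 4), -1) = Mul(Add(4, U), -1) = Add(-4, Mul(-1, U)))
Mul(Add(Function('T')(B, -158), 47012), Add(Function('k')(I), 20500)) = Mul(Add(221, 47012), Add(Add(-4, Mul(-1, 99)), 20500)) = Mul(47233, Add(Add(-4, -99), 20500)) = Mul(47233, Add(-103, 20500)) = Mul(47233, 20397) = 963411501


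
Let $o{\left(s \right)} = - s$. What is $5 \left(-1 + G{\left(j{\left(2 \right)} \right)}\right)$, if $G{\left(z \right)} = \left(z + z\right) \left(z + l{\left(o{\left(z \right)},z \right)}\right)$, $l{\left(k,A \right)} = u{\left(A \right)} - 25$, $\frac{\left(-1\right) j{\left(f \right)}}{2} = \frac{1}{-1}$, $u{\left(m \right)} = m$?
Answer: $-425$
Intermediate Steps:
$j{\left(f \right)} = 2$ ($j{\left(f \right)} = - \frac{2}{-1} = \left(-2\right) \left(-1\right) = 2$)
$l{\left(k,A \right)} = -25 + A$ ($l{\left(k,A \right)} = A - 25 = -25 + A$)
$G{\left(z \right)} = 2 z \left(-25 + 2 z\right)$ ($G{\left(z \right)} = \left(z + z\right) \left(z + \left(-25 + z\right)\right) = 2 z \left(-25 + 2 z\right)$)
$5 \left(-1 + G{\left(j{\left(2 \right)} \right)}\right) = 5 \left(-1 + 2 \cdot 2 \left(-25 + 2 \cdot 2\right)\right) = 5 \left(-1 + 2 \cdot 2 \left(-25 + 4\right)\right) = 5 \left(-1 + 2 \cdot 2 \left(-21\right)\right) = 5 \left(-1 - 84\right) = 5 \left(-85\right) = -425$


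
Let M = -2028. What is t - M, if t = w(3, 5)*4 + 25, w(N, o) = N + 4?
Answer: 2081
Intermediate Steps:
w(N, o) = 4 + N
t = 53 (t = (4 + 3)*4 + 25 = 7*4 + 25 = 28 + 25 = 53)
t - M = 53 - 1*(-2028) = 53 + 2028 = 2081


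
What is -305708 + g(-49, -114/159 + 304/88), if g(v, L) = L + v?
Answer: -178254735/583 ≈ -3.0575e+5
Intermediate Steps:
-305708 + g(-49, -114/159 + 304/88) = -305708 + ((-114/159 + 304/88) - 49) = -305708 + ((-114*1/159 + 304*(1/88)) - 49) = -305708 + ((-38/53 + 38/11) - 49) = -305708 + (1596/583 - 49) = -305708 - 26971/583 = -178254735/583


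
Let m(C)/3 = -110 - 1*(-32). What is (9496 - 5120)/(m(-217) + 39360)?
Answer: 2188/19563 ≈ 0.11184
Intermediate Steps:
m(C) = -234 (m(C) = 3*(-110 - 1*(-32)) = 3*(-110 + 32) = 3*(-78) = -234)
(9496 - 5120)/(m(-217) + 39360) = (9496 - 5120)/(-234 + 39360) = 4376/39126 = 4376*(1/39126) = 2188/19563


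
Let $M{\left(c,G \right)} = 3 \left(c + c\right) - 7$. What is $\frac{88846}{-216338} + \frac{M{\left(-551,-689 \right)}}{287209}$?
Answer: $- \frac{13117049304}{31067110321} \approx -0.42222$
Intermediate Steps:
$M{\left(c,G \right)} = -7 + 6 c$ ($M{\left(c,G \right)} = 3 \cdot 2 c - 7 = 6 c - 7 = -7 + 6 c$)
$\frac{88846}{-216338} + \frac{M{\left(-551,-689 \right)}}{287209} = \frac{88846}{-216338} + \frac{-7 + 6 \left(-551\right)}{287209} = 88846 \left(- \frac{1}{216338}\right) + \left(-7 - 3306\right) \frac{1}{287209} = - \frac{44423}{108169} - \frac{3313}{287209} = - \frac{13117049304}{31067110321}$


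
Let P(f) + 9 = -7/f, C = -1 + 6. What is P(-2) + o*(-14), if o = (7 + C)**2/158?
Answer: -2885/158 ≈ -18.259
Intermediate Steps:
C = 5
P(f) = -9 - 7/f
o = 72/79 (o = (7 + 5)**2/158 = 12**2*(1/158) = 144*(1/158) = 72/79 ≈ 0.91139)
P(-2) + o*(-14) = (-9 - 7/(-2)) + (72/79)*(-14) = (-9 - 7*(-1/2)) - 1008/79 = (-9 + 7/2) - 1008/79 = -11/2 - 1008/79 = -2885/158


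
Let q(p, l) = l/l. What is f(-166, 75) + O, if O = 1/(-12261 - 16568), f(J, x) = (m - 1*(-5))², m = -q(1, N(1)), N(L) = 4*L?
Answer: 461263/28829 ≈ 16.000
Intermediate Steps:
q(p, l) = 1
m = -1 (m = -1*1 = -1)
f(J, x) = 16 (f(J, x) = (-1 - 1*(-5))² = (-1 + 5)² = 4² = 16)
O = -1/28829 (O = 1/(-28829) = -1/28829 ≈ -3.4687e-5)
f(-166, 75) + O = 16 - 1/28829 = 461263/28829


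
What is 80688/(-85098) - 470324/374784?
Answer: -2927675131/1328890368 ≈ -2.2031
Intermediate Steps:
80688/(-85098) - 470324/374784 = 80688*(-1/85098) - 470324*1/374784 = -13448/14183 - 117581/93696 = -2927675131/1328890368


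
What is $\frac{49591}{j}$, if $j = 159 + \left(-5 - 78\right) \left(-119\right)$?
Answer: $\frac{49591}{10036} \approx 4.9413$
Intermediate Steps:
$j = 10036$ ($j = 159 - -9877 = 159 + 9877 = 10036$)
$\frac{49591}{j} = \frac{49591}{10036}$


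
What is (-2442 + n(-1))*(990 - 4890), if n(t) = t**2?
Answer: 9519900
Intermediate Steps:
(-2442 + n(-1))*(990 - 4890) = (-2442 + (-1)**2)*(990 - 4890) = (-2442 + 1)*(-3900) = -2441*(-3900) = 9519900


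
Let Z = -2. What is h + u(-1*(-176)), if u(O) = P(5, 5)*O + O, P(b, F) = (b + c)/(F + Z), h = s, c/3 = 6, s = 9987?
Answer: 34537/3 ≈ 11512.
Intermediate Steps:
c = 18 (c = 3*6 = 18)
h = 9987
P(b, F) = (18 + b)/(-2 + F) (P(b, F) = (b + 18)/(F - 2) = (18 + b)/(-2 + F))
u(O) = 26*O/3 (u(O) = ((18 + 5)/(-2 + 5))*O + O = (23/3)*O + O = ((⅓)*23)*O + O = 23*O/3 + O = 26*O/3)
h + u(-1*(-176)) = 9987 + 26*(-1*(-176))/3 = 9987 + (26/3)*176 = 9987 + 4576/3 = 34537/3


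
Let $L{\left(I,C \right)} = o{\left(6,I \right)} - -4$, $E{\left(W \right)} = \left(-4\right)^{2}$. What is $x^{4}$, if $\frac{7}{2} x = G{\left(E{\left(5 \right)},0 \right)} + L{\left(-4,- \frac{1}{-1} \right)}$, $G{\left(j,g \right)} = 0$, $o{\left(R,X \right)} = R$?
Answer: $\frac{160000}{2401} \approx 66.639$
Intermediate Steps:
$E{\left(W \right)} = 16$
$L{\left(I,C \right)} = 10$ ($L{\left(I,C \right)} = 6 - -4 = 6 + 4 = 10$)
$x = \frac{20}{7}$ ($x = \frac{2 \left(0 + 10\right)}{7} = \frac{2}{7} \cdot 10 = \frac{20}{7} \approx 2.8571$)
$x^{4} = \left(\frac{20}{7}\right)^{4} = \frac{160000}{2401}$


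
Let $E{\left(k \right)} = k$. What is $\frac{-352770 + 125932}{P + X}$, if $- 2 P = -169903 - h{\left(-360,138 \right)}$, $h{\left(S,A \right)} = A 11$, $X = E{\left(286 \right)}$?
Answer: $- \frac{453676}{171993} \approx -2.6378$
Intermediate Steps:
$X = 286$
$h{\left(S,A \right)} = 11 A$
$P = \frac{171421}{2}$ ($P = - \frac{-169903 - 11 \cdot 138}{2} = - \frac{-169903 - 1518}{2} = \left(- \frac{1}{2}\right) \left(-171421\right) = \frac{171421}{2} \approx 85711.0$)
$\frac{-352770 + 125932}{P + X} = \frac{-352770 + 125932}{\frac{171421}{2} + 286} = - \frac{226838}{\frac{171993}{2}} = \left(-226838\right) \frac{2}{171993} = - \frac{453676}{171993}$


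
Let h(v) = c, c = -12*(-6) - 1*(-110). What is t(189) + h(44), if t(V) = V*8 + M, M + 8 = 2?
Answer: 1688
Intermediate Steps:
M = -6 (M = -8 + 2 = -6)
c = 182 (c = 72 + 110 = 182)
t(V) = -6 + 8*V (t(V) = V*8 - 6 = 8*V - 6 = -6 + 8*V)
h(v) = 182
t(189) + h(44) = (-6 + 8*189) + 182 = (-6 + 1512) + 182 = 1506 + 182 = 1688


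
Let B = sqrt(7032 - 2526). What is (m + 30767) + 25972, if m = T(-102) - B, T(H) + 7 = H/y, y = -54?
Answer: 510605/9 - sqrt(4506) ≈ 56667.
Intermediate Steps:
T(H) = -7 - H/54 (T(H) = -7 + H/(-54) = -7 + H*(-1/54) = -7 - H/54)
B = sqrt(4506) ≈ 67.127
m = -46/9 - sqrt(4506) (m = (-7 - 1/54*(-102)) - sqrt(4506) = (-7 + 17/9) - sqrt(4506) = -46/9 - sqrt(4506) ≈ -72.238)
(m + 30767) + 25972 = ((-46/9 - sqrt(4506)) + 30767) + 25972 = (276857/9 - sqrt(4506)) + 25972 = 510605/9 - sqrt(4506)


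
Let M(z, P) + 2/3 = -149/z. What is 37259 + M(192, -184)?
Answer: 7153451/192 ≈ 37258.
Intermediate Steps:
M(z, P) = -⅔ - 149/z
37259 + M(192, -184) = 37259 + (-⅔ - 149/192) = 37259 - 277/192 = 7153451/192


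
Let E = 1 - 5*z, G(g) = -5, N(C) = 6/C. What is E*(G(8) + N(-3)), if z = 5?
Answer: 168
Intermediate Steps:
E = -24 (E = 1 - 5*5 = 1 - 25 = -24)
E*(G(8) + N(-3)) = -24*(-5 + 6/(-3)) = -24*(-5 + 6*(-1/3)) = -24*(-5 - 2) = -24*(-7) = 168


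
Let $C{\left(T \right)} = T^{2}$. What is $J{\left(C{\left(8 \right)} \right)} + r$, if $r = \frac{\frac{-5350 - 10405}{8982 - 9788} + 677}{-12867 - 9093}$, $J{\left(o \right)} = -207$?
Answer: $- \frac{1221470579}{5899920} \approx -207.03$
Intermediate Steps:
$r = - \frac{187139}{5899920}$ ($r = \frac{- \frac{15755}{-806} + 677}{-21960} = \left(\left(-15755\right) \left(- \frac{1}{806}\right) + 677\right) \left(- \frac{1}{21960}\right) = \left(\frac{15755}{806} + 677\right) \left(- \frac{1}{21960}\right) = \frac{561417}{806} \left(- \frac{1}{21960}\right) = - \frac{187139}{5899920} \approx -0.031719$)
$J{\left(C{\left(8 \right)} \right)} + r = -207 - \frac{187139}{5899920} = - \frac{1221470579}{5899920}$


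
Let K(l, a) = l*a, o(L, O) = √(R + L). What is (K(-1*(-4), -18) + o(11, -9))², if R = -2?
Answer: 4761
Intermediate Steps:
o(L, O) = √(-2 + L)
K(l, a) = a*l
(K(-1*(-4), -18) + o(11, -9))² = (-(-18)*(-4) + √(-2 + 11))² = (-18*4 + √9)² = (-72 + 3)² = (-69)² = 4761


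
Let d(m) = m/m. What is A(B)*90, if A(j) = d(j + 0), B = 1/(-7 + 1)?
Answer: 90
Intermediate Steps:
d(m) = 1
B = -⅙ (B = 1/(-6) = -⅙ ≈ -0.16667)
A(j) = 1
A(B)*90 = 1*90 = 90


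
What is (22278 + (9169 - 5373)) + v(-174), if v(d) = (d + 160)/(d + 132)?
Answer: 78223/3 ≈ 26074.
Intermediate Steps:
v(d) = (160 + d)/(132 + d)
(22278 + (9169 - 5373)) + v(-174) = (22278 + (9169 - 5373)) + (160 - 174)/(132 - 174) = (22278 + 3796) - 14/(-42) = 26074 - 1/42*(-14) = 26074 + ⅓ = 78223/3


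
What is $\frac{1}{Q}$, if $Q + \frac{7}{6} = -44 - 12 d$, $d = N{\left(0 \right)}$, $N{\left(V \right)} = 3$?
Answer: $- \frac{6}{487} \approx -0.01232$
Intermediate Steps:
$d = 3$
$Q = - \frac{487}{6}$ ($Q = - \frac{7}{6} - 80 = - \frac{487}{6} \approx -81.167$)
$\frac{1}{Q} = \frac{1}{- \frac{487}{6}} = - \frac{6}{487}$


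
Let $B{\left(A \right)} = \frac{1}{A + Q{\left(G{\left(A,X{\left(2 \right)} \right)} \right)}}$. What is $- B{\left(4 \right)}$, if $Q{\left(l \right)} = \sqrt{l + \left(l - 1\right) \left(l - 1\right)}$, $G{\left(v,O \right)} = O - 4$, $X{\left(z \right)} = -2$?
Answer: $\frac{4}{27} - \frac{\sqrt{43}}{27} \approx -0.09472$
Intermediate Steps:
$G{\left(v,O \right)} = -4 + O$
$Q{\left(l \right)} = \sqrt{l + \left(-1 + l\right)^{2}}$ ($Q{\left(l \right)} = \sqrt{l + \left(-1 + l\right) \left(-1 + l\right)} = \sqrt{l + \left(-1 + l\right)^{2}}$)
$B{\left(A \right)} = \frac{1}{A + \sqrt{43}}$ ($B{\left(A \right)} = \frac{1}{A + \sqrt{\left(-4 - 2\right) + \left(-1 - 6\right)^{2}}} = \frac{1}{A + \sqrt{-6 + \left(-1 - 6\right)^{2}}} = \frac{1}{A + \sqrt{-6 + \left(-7\right)^{2}}} = \frac{1}{A + \sqrt{-6 + 49}} = \frac{1}{A + \sqrt{43}}$)
$- B{\left(4 \right)} = - \frac{1}{4 + \sqrt{43}}$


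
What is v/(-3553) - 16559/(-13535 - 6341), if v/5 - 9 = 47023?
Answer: -4615206033/70619428 ≈ -65.353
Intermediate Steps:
v = 235160 (v = 45 + 5*47023 = 45 + 235115 = 235160)
v/(-3553) - 16559/(-13535 - 6341) = 235160/(-3553) - 16559/(-13535 - 6341) = 235160*(-1/3553) - 16559/(-19876) = -235160/3553 - 16559*(-1/19876) = -235160/3553 + 16559/19876 = -4615206033/70619428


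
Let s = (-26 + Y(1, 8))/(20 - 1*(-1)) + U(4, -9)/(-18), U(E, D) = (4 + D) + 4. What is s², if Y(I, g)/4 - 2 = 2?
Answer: 2809/15876 ≈ 0.17693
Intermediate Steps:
Y(I, g) = 16 (Y(I, g) = 8 + 4*2 = 8 + 8 = 16)
U(E, D) = 8 + D
s = -53/126 (s = (-26 + 16)/(20 - 1*(-1)) + (8 - 9)/(-18) = -10/(20 + 1) - 1*(-1/18) = -10/21 + 1/18 = -53/126 ≈ -0.42063)
s² = (-53/126)² = 2809/15876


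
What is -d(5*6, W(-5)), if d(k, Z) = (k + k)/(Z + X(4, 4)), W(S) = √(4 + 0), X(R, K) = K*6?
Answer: -30/13 ≈ -2.3077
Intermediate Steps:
X(R, K) = 6*K
W(S) = 2 (W(S) = √4 = 2)
d(k, Z) = 2*k/(24 + Z) (d(k, Z) = (k + k)/(Z + 6*4) = (2*k)/(Z + 24) = (2*k)/(24 + Z) = 2*k/(24 + Z))
-d(5*6, W(-5)) = -2*5*6/(24 + 2) = -2*30/26 = -1*30/13 = -30/13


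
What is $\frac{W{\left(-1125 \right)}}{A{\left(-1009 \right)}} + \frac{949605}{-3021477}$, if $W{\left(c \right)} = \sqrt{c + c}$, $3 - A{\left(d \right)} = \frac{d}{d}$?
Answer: $- \frac{316535}{1007159} + \frac{15 i \sqrt{10}}{2} \approx -0.31428 + 23.717 i$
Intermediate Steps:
$A{\left(d \right)} = 2$ ($A{\left(d \right)} = 3 - \frac{d}{d} = 3 - 1 = 2$)
$W{\left(c \right)} = \sqrt{2} \sqrt{c}$ ($W{\left(c \right)} = \sqrt{2 c} = \sqrt{2} \sqrt{c}$)
$\frac{W{\left(-1125 \right)}}{A{\left(-1009 \right)}} + \frac{949605}{-3021477} = \frac{\sqrt{2} \sqrt{-1125}}{2} + \frac{949605}{-3021477} = \sqrt{2} \cdot 15 i \sqrt{5} \cdot \frac{1}{2} + 949605 \left(- \frac{1}{3021477}\right) = 15 i \sqrt{10} \cdot \frac{1}{2} - \frac{316535}{1007159} = \frac{15 i \sqrt{10}}{2} - \frac{316535}{1007159} = - \frac{316535}{1007159} + \frac{15 i \sqrt{10}}{2}$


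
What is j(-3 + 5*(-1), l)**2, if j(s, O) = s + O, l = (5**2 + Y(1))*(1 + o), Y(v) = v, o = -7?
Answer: 26896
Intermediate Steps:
l = -156 (l = (5**2 + 1)*(1 - 7) = (25 + 1)*(-6) = 26*(-6) = -156)
j(s, O) = O + s
j(-3 + 5*(-1), l)**2 = (-156 + (-3 + 5*(-1)))**2 = (-156 + (-3 - 5))**2 = (-156 - 8)**2 = (-164)**2 = 26896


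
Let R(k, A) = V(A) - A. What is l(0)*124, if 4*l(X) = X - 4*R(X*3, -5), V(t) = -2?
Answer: -372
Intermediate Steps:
R(k, A) = -2 - A
l(X) = -3 + X/4 (l(X) = (X - 4*(-2 - 1*(-5)))/4 = (X - 4*(-2 + 5))/4 = (X - 4*3)/4 = (X - 12)/4 = (-12 + X)/4 = -3 + X/4)
l(0)*124 = (-3 + (¼)*0)*124 = (-3 + 0)*124 = -3*124 = -372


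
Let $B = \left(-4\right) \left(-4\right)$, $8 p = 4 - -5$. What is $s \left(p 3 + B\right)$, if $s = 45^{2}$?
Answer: $\frac{313875}{8} \approx 39234.0$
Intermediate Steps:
$p = \frac{9}{8}$ ($p = \frac{4 - -5}{8} = \frac{4 + 5}{8} = \frac{1}{8} \cdot 9 = \frac{9}{8} \approx 1.125$)
$s = 2025$
$B = 16$
$s \left(p 3 + B\right) = 2025 \left(\frac{9}{8} \cdot 3 + 16\right) = 2025 \left(\frac{27}{8} + 16\right) = 2025 \cdot \frac{155}{8} = \frac{313875}{8}$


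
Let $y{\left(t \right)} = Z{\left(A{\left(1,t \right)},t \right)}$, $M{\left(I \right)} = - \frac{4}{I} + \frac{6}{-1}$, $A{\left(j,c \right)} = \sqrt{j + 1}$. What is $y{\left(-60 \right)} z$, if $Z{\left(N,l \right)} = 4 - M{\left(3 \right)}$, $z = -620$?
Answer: $- \frac{21080}{3} \approx -7026.7$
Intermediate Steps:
$A{\left(j,c \right)} = \sqrt{1 + j}$
$M{\left(I \right)} = -6 - \frac{4}{I}$ ($M{\left(I \right)} = - \frac{4}{I} + 6 \left(-1\right) = - \frac{4}{I} - 6 = -6 - \frac{4}{I}$)
$Z{\left(N,l \right)} = \frac{34}{3}$ ($Z{\left(N,l \right)} = 4 - \left(-6 - \frac{4}{3}\right) = 4 - - \frac{22}{3} = 4 + \frac{22}{3} = \frac{34}{3}$)
$y{\left(t \right)} = \frac{34}{3}$
$y{\left(-60 \right)} z = \frac{34}{3} \left(-620\right) = - \frac{21080}{3}$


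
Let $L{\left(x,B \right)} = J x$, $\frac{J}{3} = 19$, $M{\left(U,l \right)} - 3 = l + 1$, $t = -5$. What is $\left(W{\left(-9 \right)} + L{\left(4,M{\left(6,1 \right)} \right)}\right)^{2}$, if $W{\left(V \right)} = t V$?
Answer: $74529$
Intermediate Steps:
$M{\left(U,l \right)} = 4 + l$ ($M{\left(U,l \right)} = 3 + \left(l + 1\right) = 3 + \left(1 + l\right) = 4 + l$)
$J = 57$ ($J = 3 \cdot 19 = 57$)
$W{\left(V \right)} = - 5 V$
$L{\left(x,B \right)} = 57 x$
$\left(W{\left(-9 \right)} + L{\left(4,M{\left(6,1 \right)} \right)}\right)^{2} = \left(\left(-5\right) \left(-9\right) + 57 \cdot 4\right)^{2} = \left(45 + 228\right)^{2} = 273^{2} = 74529$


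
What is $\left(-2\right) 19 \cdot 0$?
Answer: $0$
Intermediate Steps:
$\left(-2\right) 19 \cdot 0 = \left(-38\right) 0 = 0$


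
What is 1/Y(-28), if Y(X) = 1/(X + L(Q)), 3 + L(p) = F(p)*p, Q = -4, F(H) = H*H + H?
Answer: -79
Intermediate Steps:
F(H) = H + H² (F(H) = H² + H = H + H²)
L(p) = -3 + p²*(1 + p) (L(p) = -3 + (p*(1 + p))*p = -3 + p²*(1 + p))
Y(X) = 1/(-51 + X) (Y(X) = 1/(X + (-3 + (-4)²*(1 - 4))) = 1/(X + (-3 + 16*(-3))) = 1/(X + (-3 - 48)) = 1/(X - 51) = 1/(-51 + X))
1/Y(-28) = 1/(1/(-51 - 28)) = 1/(1/(-79)) = 1/(-1/79) = -79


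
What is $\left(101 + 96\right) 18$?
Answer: $3546$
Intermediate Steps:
$\left(101 + 96\right) 18 = 197 \cdot 18 = 3546$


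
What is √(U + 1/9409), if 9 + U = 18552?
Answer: 4*√10904443/97 ≈ 136.17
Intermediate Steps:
U = 18543 (U = -9 + 18552 = 18543)
√(U + 1/9409) = √(18543 + 1/9409) = √(174471088/9409) = 4*√10904443/97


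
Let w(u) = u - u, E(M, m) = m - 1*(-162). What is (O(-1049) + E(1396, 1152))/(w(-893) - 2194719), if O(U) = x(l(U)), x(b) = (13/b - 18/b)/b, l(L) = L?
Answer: -1445926909/2415070982319 ≈ -0.00059871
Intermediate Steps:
E(M, m) = 162 + m (E(M, m) = m + 162 = 162 + m)
x(b) = -5/b² (x(b) = (-5/b)/b = -5/b²)
O(U) = -5/U²
w(u) = 0
(O(-1049) + E(1396, 1152))/(w(-893) - 2194719) = (-5/(-1049)² + (162 + 1152))/(0 - 2194719) = (-5*1/1100401 + 1314)/(-2194719) = (-5/1100401 + 1314)*(-1/2194719) = (1445926909/1100401)*(-1/2194719) = -1445926909/2415070982319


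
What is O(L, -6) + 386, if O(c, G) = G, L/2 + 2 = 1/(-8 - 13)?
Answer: 380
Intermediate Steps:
L = -86/21 (L = -4 + 2/(-8 - 13) = -4 + 2/(-21) = -4 + 2*(-1/21) = -4 - 2/21 = -86/21 ≈ -4.0952)
O(L, -6) + 386 = -6 + 386 = 380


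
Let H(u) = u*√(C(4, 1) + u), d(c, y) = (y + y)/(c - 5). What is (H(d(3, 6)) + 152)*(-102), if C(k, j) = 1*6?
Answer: -15504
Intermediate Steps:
C(k, j) = 6
d(c, y) = 2*y/(-5 + c) (d(c, y) = (2*y)/(-5 + c) = 2*y/(-5 + c))
H(u) = u*√(6 + u)
(H(d(3, 6)) + 152)*(-102) = ((2*6/(-5 + 3))*√(6 + 2*6/(-5 + 3)) + 152)*(-102) = ((2*6/(-2))*√(6 + 2*6/(-2)) + 152)*(-102) = ((2*6*(-½))*√(6 + 2*6*(-½)) + 152)*(-102) = (-6*√(6 - 6) + 152)*(-102) = (-6*√0 + 152)*(-102) = (-6*0 + 152)*(-102) = (0 + 152)*(-102) = 152*(-102) = -15504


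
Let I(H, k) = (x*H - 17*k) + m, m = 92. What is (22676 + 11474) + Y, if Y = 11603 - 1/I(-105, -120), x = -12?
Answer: 155194175/3392 ≈ 45753.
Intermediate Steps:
I(H, k) = 92 - 17*k - 12*H (I(H, k) = (-12*H - 17*k) + 92 = (-17*k - 12*H) + 92 = 92 - 17*k - 12*H)
Y = 39357375/3392 (Y = 11603 - 1/(92 - 17*(-120) - 12*(-105)) = 11603 - 1/(92 + 2040 + 1260) = 11603 - 1/3392 = 39357375/3392 ≈ 11603.)
(22676 + 11474) + Y = (22676 + 11474) + 39357375/3392 = 34150 + 39357375/3392 = 155194175/3392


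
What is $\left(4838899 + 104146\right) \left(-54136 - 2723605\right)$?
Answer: $-13730498761345$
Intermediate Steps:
$\left(4838899 + 104146\right) \left(-54136 - 2723605\right) = 4943045 \left(-2777741\right) = -13730498761345$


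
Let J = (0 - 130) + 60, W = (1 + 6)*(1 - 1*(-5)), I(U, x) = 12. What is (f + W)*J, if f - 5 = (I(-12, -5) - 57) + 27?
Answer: -2030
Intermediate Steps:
W = 42 (W = 7*(1 + 5) = 7*6 = 42)
f = -13 (f = 5 + ((12 - 57) + 27) = 5 + (-45 + 27) = 5 - 18 = -13)
J = -70 (J = -130 + 60 = -70)
(f + W)*J = (-13 + 42)*(-70) = 29*(-70) = -2030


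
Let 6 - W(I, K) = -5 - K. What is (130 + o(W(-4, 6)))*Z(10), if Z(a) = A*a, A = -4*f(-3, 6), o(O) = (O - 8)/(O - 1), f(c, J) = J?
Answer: -31335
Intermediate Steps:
W(I, K) = 11 + K (W(I, K) = 6 - (-5 - K) = 6 + (5 + K) = 11 + K)
o(O) = (-8 + O)/(-1 + O)
A = -24 (A = -4*6 = -24)
Z(a) = -24*a
(130 + o(W(-4, 6)))*Z(10) = (130 + (-8 + (11 + 6))/(-1 + (11 + 6)))*(-24*10) = (130 + (-8 + 17)/(-1 + 17))*(-240) = (130 + 9/16)*(-240) = (2089/16)*(-240) = -31335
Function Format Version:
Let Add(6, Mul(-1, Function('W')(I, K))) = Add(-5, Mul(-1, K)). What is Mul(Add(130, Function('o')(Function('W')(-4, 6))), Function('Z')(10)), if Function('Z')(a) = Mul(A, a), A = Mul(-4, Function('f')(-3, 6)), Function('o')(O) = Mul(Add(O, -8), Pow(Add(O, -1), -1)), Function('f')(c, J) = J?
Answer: -31335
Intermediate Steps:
Function('W')(I, K) = Add(11, K) (Function('W')(I, K) = Add(6, Mul(-1, Add(-5, Mul(-1, K)))) = Add(6, Add(5, K)) = Add(11, K))
Function('o')(O) = Mul(Pow(Add(-1, O), -1), Add(-8, O)) (Function('o')(O) = Mul(Add(-8, O), Pow(Add(-1, O), -1)) = Mul(Pow(Add(-1, O), -1), Add(-8, O)))
A = -24 (A = Mul(-4, 6) = -24)
Function('Z')(a) = Mul(-24, a)
Mul(Add(130, Function('o')(Function('W')(-4, 6))), Function('Z')(10)) = Mul(Add(130, Mul(Pow(Add(-1, Add(11, 6)), -1), Add(-8, Add(11, 6)))), Mul(-24, 10)) = Mul(Add(130, Mul(Pow(Add(-1, 17), -1), Add(-8, 17))), -240) = Mul(Add(130, Mul(Pow(16, -1), 9)), -240) = Mul(Add(130, Mul(Rational(1, 16), 9)), -240) = Mul(Add(130, Rational(9, 16)), -240) = Mul(Rational(2089, 16), -240) = -31335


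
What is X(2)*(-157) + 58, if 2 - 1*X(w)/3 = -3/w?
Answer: -3181/2 ≈ -1590.5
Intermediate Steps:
X(w) = 6 + 9/w (X(w) = 6 - (-9)/w = 6 + 9/w)
X(2)*(-157) + 58 = (6 + 9/2)*(-157) + 58 = (21/2)*(-157) + 58 = -3297/2 + 58 = -3181/2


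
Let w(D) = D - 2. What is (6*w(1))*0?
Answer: 0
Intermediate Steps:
w(D) = -2 + D
(6*w(1))*0 = (6*(-2 + 1))*0 = (6*(-1))*0 = -6*0 = 0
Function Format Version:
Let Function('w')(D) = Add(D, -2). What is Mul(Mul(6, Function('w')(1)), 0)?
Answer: 0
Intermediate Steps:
Function('w')(D) = Add(-2, D)
Mul(Mul(6, Function('w')(1)), 0) = Mul(Mul(6, Add(-2, 1)), 0) = Mul(Mul(6, -1), 0) = Mul(-6, 0) = 0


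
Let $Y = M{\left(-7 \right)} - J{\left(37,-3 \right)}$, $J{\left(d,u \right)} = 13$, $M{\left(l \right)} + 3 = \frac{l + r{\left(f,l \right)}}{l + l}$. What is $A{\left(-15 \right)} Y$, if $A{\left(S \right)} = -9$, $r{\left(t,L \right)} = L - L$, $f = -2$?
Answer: $\frac{279}{2} \approx 139.5$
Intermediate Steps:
$r{\left(t,L \right)} = 0$
$M{\left(l \right)} = - \frac{5}{2}$ ($M{\left(l \right)} = -3 + \frac{l + 0}{l + l} = -3 + \frac{l}{2 l} = -3 + l \frac{1}{2 l} = -3 + \frac{1}{2} = - \frac{5}{2}$)
$Y = - \frac{31}{2}$ ($Y = - \frac{5}{2} - 13 = - \frac{31}{2} \approx -15.5$)
$A{\left(-15 \right)} Y = \left(-9\right) \left(- \frac{31}{2}\right) = \frac{279}{2}$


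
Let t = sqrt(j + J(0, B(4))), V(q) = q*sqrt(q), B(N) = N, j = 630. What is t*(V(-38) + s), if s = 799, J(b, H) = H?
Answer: sqrt(634)*(799 - 38*I*sqrt(38)) ≈ 20118.0 - 5898.2*I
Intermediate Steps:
V(q) = q**(3/2)
t = sqrt(634) (t = sqrt(630 + 4) = sqrt(634) ≈ 25.179)
t*(V(-38) + s) = sqrt(634)*((-38)**(3/2) + 799) = sqrt(634)*(-38*I*sqrt(38) + 799) = sqrt(634)*(799 - 38*I*sqrt(38))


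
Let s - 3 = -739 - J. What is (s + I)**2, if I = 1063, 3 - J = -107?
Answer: 47089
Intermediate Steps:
J = 110 (J = 3 - 1*(-107) = 3 + 107 = 110)
s = -846 (s = 3 + (-739 - 1*110) = 3 + (-739 - 110) = 3 - 849 = -846)
(s + I)**2 = (-846 + 1063)**2 = 217**2 = 47089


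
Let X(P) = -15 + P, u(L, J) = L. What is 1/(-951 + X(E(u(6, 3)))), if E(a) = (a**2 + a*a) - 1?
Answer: -1/895 ≈ -0.0011173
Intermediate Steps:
E(a) = -1 + 2*a**2 (E(a) = (a**2 + a**2) - 1 = 2*a**2 - 1 = -1 + 2*a**2)
1/(-951 + X(E(u(6, 3)))) = 1/(-951 + (-15 + (-1 + 2*6**2))) = 1/(-951 + (-15 + (-1 + 2*36))) = 1/(-951 + (-15 + (-1 + 72))) = 1/(-951 + (-15 + 71)) = 1/(-951 + 56) = 1/(-895) = -1/895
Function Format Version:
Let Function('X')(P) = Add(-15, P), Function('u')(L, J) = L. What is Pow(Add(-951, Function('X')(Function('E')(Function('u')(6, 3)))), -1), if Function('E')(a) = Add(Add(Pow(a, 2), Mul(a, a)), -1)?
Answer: Rational(-1, 895) ≈ -0.0011173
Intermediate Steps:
Function('E')(a) = Add(-1, Mul(2, Pow(a, 2))) (Function('E')(a) = Add(Add(Pow(a, 2), Pow(a, 2)), -1) = Add(Mul(2, Pow(a, 2)), -1) = Add(-1, Mul(2, Pow(a, 2))))
Pow(Add(-951, Function('X')(Function('E')(Function('u')(6, 3)))), -1) = Pow(Add(-951, Add(-15, Add(-1, Mul(2, Pow(6, 2))))), -1) = Pow(Add(-951, Add(-15, Add(-1, Mul(2, 36)))), -1) = Pow(Add(-951, Add(-15, Add(-1, 72))), -1) = Pow(Add(-951, Add(-15, 71)), -1) = Pow(Add(-951, 56), -1) = Pow(-895, -1) = Rational(-1, 895)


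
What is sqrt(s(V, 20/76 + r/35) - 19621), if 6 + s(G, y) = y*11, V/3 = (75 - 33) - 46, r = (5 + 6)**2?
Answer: I*sqrt(8661452765)/665 ≈ 139.95*I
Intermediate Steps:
r = 121 (r = 11**2 = 121)
V = -12 (V = 3*((75 - 33) - 46) = 3*(42 - 46) = 3*(-4) = -12)
s(G, y) = -6 + 11*y (s(G, y) = -6 + y*11 = -6 + 11*y)
sqrt(s(V, 20/76 + r/35) - 19621) = sqrt((-6 + 11*(20/76 + 121/35)) - 19621) = sqrt((-6 + 11*(20*(1/76) + 121*(1/35))) - 19621) = sqrt((-6 + 11*(5/19 + 121/35)) - 19621) = sqrt((-6 + 11*(2474/665)) - 19621) = sqrt((-6 + 27214/665) - 19621) = sqrt(23224/665 - 19621) = sqrt(-13024741/665) = I*sqrt(8661452765)/665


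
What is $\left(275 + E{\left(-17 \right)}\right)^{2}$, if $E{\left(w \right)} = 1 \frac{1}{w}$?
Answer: $\frac{21846276}{289} \approx 75593.0$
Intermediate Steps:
$E{\left(w \right)} = \frac{1}{w}$
$\left(275 + E{\left(-17 \right)}\right)^{2} = \left(275 + \frac{1}{-17}\right)^{2} = \left(275 - \frac{1}{17}\right)^{2} = \left(\frac{4674}{17}\right)^{2} = \frac{21846276}{289}$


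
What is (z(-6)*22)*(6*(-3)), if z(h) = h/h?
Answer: -396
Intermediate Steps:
z(h) = 1
(z(-6)*22)*(6*(-3)) = (1*22)*(6*(-3)) = 22*(-18) = -396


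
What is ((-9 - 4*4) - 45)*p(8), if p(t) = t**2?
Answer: -4480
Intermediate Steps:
((-9 - 4*4) - 45)*p(8) = ((-9 - 4*4) - 45)*8**2 = ((-9 - 16) - 45)*64 = (-25 - 45)*64 = -70*64 = -4480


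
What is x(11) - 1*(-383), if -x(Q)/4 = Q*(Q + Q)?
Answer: -585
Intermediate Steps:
x(Q) = -8*Q² (x(Q) = -4*Q*(Q + Q) = -4*Q*2*Q = -8*Q²)
x(11) - 1*(-383) = -8*11² - 1*(-383) = -8*121 + 383 = -968 + 383 = -585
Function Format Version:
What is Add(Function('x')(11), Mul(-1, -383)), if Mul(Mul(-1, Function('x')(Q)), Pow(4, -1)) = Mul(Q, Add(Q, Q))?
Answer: -585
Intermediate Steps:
Function('x')(Q) = Mul(-8, Pow(Q, 2)) (Function('x')(Q) = Mul(-4, Mul(Q, Add(Q, Q))) = Mul(-4, Mul(Q, Mul(2, Q))) = Mul(-4, Mul(2, Pow(Q, 2))) = Mul(-8, Pow(Q, 2)))
Add(Function('x')(11), Mul(-1, -383)) = Add(Mul(-8, Pow(11, 2)), Mul(-1, -383)) = Add(Mul(-8, 121), 383) = Add(-968, 383) = -585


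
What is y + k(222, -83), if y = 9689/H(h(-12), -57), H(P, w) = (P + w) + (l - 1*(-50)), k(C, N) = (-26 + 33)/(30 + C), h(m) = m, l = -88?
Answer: -348697/3852 ≈ -90.524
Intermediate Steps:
k(C, N) = 7/(30 + C)
H(P, w) = -38 + P + w (H(P, w) = (P + w) + (-88 - 1*(-50)) = (P + w) + (-88 + 50) = (P + w) - 38 = -38 + P + w)
y = -9689/107 (y = 9689/(-38 - 12 - 57) = 9689/(-107) = 9689*(-1/107) = -9689/107 ≈ -90.551)
y + k(222, -83) = -9689/107 + 7/(30 + 222) = -9689/107 + 7/252 = -9689/107 + 7*(1/252) = -9689/107 + 1/36 = -348697/3852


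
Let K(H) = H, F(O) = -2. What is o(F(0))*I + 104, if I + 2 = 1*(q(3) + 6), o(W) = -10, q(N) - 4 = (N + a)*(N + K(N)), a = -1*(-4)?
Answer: -396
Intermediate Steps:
a = 4
q(N) = 4 + 2*N*(4 + N) (q(N) = 4 + (N + 4)*(N + N) = 4 + (4 + N)*(2*N) = 4 + 2*N*(4 + N))
I = 50 (I = -2 + 1*((4 + 2*3**2 + 8*3) + 6) = -2 + 1*((4 + 2*9 + 24) + 6) = -2 + 1*((4 + 18 + 24) + 6) = -2 + 1*(46 + 6) = -2 + 1*52 = -2 + 52 = 50)
o(F(0))*I + 104 = -10*50 + 104 = -500 + 104 = -396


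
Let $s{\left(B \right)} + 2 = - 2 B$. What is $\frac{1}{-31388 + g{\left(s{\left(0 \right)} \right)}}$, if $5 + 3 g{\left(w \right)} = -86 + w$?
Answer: $- \frac{1}{31419} \approx -3.1828 \cdot 10^{-5}$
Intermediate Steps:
$s{\left(B \right)} = -2 - 2 B$
$g{\left(w \right)} = - \frac{91}{3} + \frac{w}{3}$ ($g{\left(w \right)} = - \frac{5}{3} + \frac{-86 + w}{3} = - \frac{5}{3} + \left(- \frac{86}{3} + \frac{w}{3}\right) = - \frac{91}{3} + \frac{w}{3}$)
$\frac{1}{-31388 + g{\left(s{\left(0 \right)} \right)}} = \frac{1}{-31388 - \left(\frac{91}{3} - \frac{-2 - 0}{3}\right)} = \frac{1}{-31388 - \left(\frac{91}{3} - \frac{-2 + 0}{3}\right)} = \frac{1}{-31388 + \left(- \frac{91}{3} + \frac{1}{3} \left(-2\right)\right)} = \frac{1}{-31388 - 31} = \frac{1}{-31419} = - \frac{1}{31419}$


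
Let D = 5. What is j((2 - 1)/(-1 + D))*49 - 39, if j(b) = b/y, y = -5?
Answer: -829/20 ≈ -41.450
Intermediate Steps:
j(b) = -b/5 (j(b) = b/(-5) = b*(-1/5) = -b/5)
j((2 - 1)/(-1 + D))*49 - 39 = -(2 - 1)/(5*(-1 + 5))*49 - 39 = -1/(5*4)*49 - 39 = -1/5*1/4*49 - 39 = -1/20*49 - 39 = -49/20 - 39 = -829/20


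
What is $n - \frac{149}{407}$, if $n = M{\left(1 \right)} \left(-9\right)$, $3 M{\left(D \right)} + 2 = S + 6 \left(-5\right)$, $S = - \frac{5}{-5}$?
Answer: $\frac{37702}{407} \approx 92.634$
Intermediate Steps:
$S = 1$ ($S = \left(-5\right) \left(- \frac{1}{5}\right) = 1$)
$M{\left(D \right)} = - \frac{31}{3}$ ($M{\left(D \right)} = - \frac{2}{3} + \frac{1 + 6 \left(-5\right)}{3} = - \frac{2}{3} + \frac{1 - 30}{3} = - \frac{2}{3} + \frac{1}{3} \left(-29\right) = - \frac{2}{3} - \frac{29}{3} = - \frac{31}{3}$)
$n = 93$ ($n = \left(- \frac{31}{3}\right) \left(-9\right) = 93$)
$n - \frac{149}{407} = 93 - \frac{149}{407} = \frac{37702}{407}$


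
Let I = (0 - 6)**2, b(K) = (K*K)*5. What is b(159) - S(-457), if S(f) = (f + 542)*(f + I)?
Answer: 162190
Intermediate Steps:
b(K) = 5*K**2 (b(K) = K**2*5 = 5*K**2)
I = 36 (I = (-6)**2 = 36)
S(f) = (36 + f)*(542 + f) (S(f) = (f + 542)*(f + 36) = (542 + f)*(36 + f) = (36 + f)*(542 + f))
b(159) - S(-457) = 5*159**2 - (19512 + (-457)**2 + 578*(-457)) = 5*25281 - (19512 + 208849 - 264146) = 126405 - 1*(-35785) = 126405 + 35785 = 162190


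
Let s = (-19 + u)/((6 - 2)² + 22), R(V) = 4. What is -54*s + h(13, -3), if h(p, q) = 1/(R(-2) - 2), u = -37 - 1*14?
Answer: 3799/38 ≈ 99.974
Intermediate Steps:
u = -51 (u = -37 - 14 = -51)
h(p, q) = ½ (h(p, q) = 1/(4 - 2) = 1/2 = ½)
s = -35/19 (s = (-19 - 51)/((6 - 2)² + 22) = -70/(4² + 22) = -70/(16 + 22) = -70/38 = -70*1/38 = -35/19 ≈ -1.8421)
-54*s + h(13, -3) = -54*(-35/19) + ½ = 1890/19 + ½ = 3799/38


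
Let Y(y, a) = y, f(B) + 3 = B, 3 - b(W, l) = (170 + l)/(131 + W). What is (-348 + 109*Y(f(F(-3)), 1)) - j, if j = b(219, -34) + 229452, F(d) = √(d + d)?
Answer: -40272682/175 + 109*I*√6 ≈ -2.3013e+5 + 266.99*I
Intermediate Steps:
b(W, l) = 3 - (170 + l)/(131 + W)
F(d) = √2*√d (F(d) = √(2*d) = √2*√d)
f(B) = -3 + B
j = 40154557/175 (j = (223 - 1*(-34) + 3*219)/(131 + 219) + 229452 = (223 + 34 + 657)/350 + 229452 = (1/350)*914 + 229452 = 457/175 + 229452 = 40154557/175 ≈ 2.2945e+5)
(-348 + 109*Y(f(F(-3)), 1)) - j = (-348 + 109*(-3 + √2*√(-3))) - 1*40154557/175 = (-348 + 109*(-3 + √2*(I*√3))) - 40154557/175 = (-348 + 109*(-3 + I*√6)) - 40154557/175 = (-348 + (-327 + 109*I*√6)) - 40154557/175 = (-675 + 109*I*√6) - 40154557/175 = -40272682/175 + 109*I*√6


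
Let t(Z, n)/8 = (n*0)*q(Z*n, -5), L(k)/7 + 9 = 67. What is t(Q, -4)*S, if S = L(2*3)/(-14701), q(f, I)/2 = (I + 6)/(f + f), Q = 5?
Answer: 0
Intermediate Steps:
L(k) = 406 (L(k) = -63 + 7*67 = -63 + 469 = 406)
q(f, I) = (6 + I)/f (q(f, I) = 2*((I + 6)/(f + f)) = 2*((6 + I)/((2*f))) = 2*((6 + I)*(1/(2*f))) = 2*((6 + I)/(2*f)) = (6 + I)/f)
t(Z, n) = 0 (t(Z, n) = 8*((n*0)*((6 - 5)/((Z*n)))) = 8*(0*((1/(Z*n))*1)) = 8*(0*(1/(Z*n))) = 8*0 = 0)
S = -406/14701 (S = 406/(-14701) = 406*(-1/14701) = -406/14701 ≈ -0.027617)
t(Q, -4)*S = 0*(-406/14701) = 0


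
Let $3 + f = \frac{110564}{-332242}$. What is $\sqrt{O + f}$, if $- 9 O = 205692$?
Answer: $\frac{11 i \sqrt{46918533645537}}{498363} \approx 151.19 i$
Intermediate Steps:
$O = - \frac{68564}{3}$ ($O = \left(- \frac{1}{9}\right) 205692 = - \frac{68564}{3} \approx -22855.0$)
$f = - \frac{553645}{166121}$ ($f = -3 + \frac{110564}{-332242} = -3 + 110564 \left(- \frac{1}{332242}\right) = -3 - \frac{55282}{166121} = - \frac{553645}{166121} \approx -3.3328$)
$\sqrt{O + f} = \sqrt{- \frac{68564}{3} - \frac{553645}{166121}} = \sqrt{- \frac{11391581179}{498363}} = \frac{11 i \sqrt{46918533645537}}{498363}$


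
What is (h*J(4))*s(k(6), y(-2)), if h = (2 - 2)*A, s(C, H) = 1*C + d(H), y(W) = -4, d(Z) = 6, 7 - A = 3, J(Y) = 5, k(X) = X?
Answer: 0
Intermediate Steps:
A = 4 (A = 7 - 1*3 = 7 - 3 = 4)
s(C, H) = 6 + C (s(C, H) = 1*C + 6 = C + 6 = 6 + C)
h = 0 (h = (2 - 2)*4 = 0*4 = 0)
(h*J(4))*s(k(6), y(-2)) = (0*5)*(6 + 6) = 0*12 = 0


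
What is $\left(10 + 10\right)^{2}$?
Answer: $400$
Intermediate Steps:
$\left(10 + 10\right)^{2} = 20^{2} = 400$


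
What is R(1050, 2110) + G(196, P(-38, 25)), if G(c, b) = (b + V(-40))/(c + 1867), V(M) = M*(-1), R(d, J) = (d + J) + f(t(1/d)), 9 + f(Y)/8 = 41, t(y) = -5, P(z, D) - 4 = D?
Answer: 7047277/2063 ≈ 3416.0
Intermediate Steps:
P(z, D) = 4 + D
f(Y) = 256 (f(Y) = -72 + 8*41 = -72 + 328 = 256)
R(d, J) = 256 + J + d (R(d, J) = (d + J) + 256 = (J + d) + 256 = 256 + J + d)
V(M) = -M
G(c, b) = (40 + b)/(1867 + c) (G(c, b) = (b - 1*(-40))/(c + 1867) = (b + 40)/(1867 + c) = (40 + b)/(1867 + c))
R(1050, 2110) + G(196, P(-38, 25)) = (256 + 2110 + 1050) + (40 + (4 + 25))/(1867 + 196) = 3416 + (40 + 29)/2063 = 3416 + (1/2063)*69 = 3416 + 69/2063 = 7047277/2063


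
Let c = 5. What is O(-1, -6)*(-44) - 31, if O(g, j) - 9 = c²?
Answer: -1527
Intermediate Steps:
O(g, j) = 34 (O(g, j) = 9 + 5² = 9 + 25 = 34)
O(-1, -6)*(-44) - 31 = 34*(-44) - 31 = -1496 - 31 = -1527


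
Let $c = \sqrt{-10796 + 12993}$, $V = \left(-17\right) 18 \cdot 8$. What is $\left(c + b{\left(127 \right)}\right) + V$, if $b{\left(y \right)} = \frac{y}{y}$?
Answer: $-2447 + 13 \sqrt{13} \approx -2400.1$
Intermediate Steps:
$b{\left(y \right)} = 1$
$V = -2448$ ($V = \left(-306\right) 8 = -2448$)
$c = 13 \sqrt{13}$ ($c = \sqrt{2197} = 13 \sqrt{13} \approx 46.872$)
$\left(c + b{\left(127 \right)}\right) + V = \left(13 \sqrt{13} + 1\right) - 2448 = \left(1 + 13 \sqrt{13}\right) - 2448 = -2447 + 13 \sqrt{13}$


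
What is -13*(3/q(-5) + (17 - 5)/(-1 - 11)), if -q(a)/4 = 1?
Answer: 91/4 ≈ 22.750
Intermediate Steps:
q(a) = -4 (q(a) = -4*1 = -4)
-13*(3/q(-5) + (17 - 5)/(-1 - 11)) = -13*(3/(-4) + (17 - 5)/(-1 - 11)) = -13*(3*(-¼) + 12/(-12)) = -13*(-¾ + 12*(-1/12)) = -13*(-¾ - 1) = -13*(-7/4) = 91/4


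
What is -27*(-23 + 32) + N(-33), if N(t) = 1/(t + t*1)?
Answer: -16039/66 ≈ -243.02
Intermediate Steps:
N(t) = 1/(2*t) (N(t) = 1/(t + t) = 1/(2*t))
-27*(-23 + 32) + N(-33) = -27*(-23 + 32) + (½)/(-33) = -27*9 + (½)*(-1/33) = -243 - 1/66 = -16039/66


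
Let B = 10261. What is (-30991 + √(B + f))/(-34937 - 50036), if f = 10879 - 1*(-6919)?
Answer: 30991/84973 - √28059/84973 ≈ 0.36274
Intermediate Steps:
f = 17798 (f = 10879 + 6919 = 17798)
(-30991 + √(B + f))/(-34937 - 50036) = (-30991 + √(10261 + 17798))/(-34937 - 50036) = (-30991 + √28059)/(-84973) = (-30991 + √28059)*(-1/84973) = 30991/84973 - √28059/84973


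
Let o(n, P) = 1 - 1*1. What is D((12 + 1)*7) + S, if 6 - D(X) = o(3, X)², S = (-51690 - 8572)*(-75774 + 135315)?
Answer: -3588059736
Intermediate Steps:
o(n, P) = 0 (o(n, P) = 1 - 1 = 0)
S = -3588059742 (S = -60262*59541 = -3588059742)
D(X) = 6 (D(X) = 6 - 1*0² = 6 - 1*0 = 6 + 0 = 6)
D((12 + 1)*7) + S = 6 - 3588059742 = -3588059736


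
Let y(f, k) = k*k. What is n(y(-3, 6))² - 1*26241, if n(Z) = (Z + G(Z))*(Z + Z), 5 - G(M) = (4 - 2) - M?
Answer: 29133759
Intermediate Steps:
G(M) = 3 + M (G(M) = 5 - ((4 - 2) - M) = 5 - (2 - M) = 5 + (-2 + M) = 3 + M)
y(f, k) = k²
n(Z) = 2*Z*(3 + 2*Z) (n(Z) = (Z + (3 + Z))*(Z + Z) = (3 + 2*Z)*(2*Z) = 2*Z*(3 + 2*Z))
n(y(-3, 6))² - 1*26241 = (2*6²*(3 + 2*6²))² - 1*26241 = (2*36*(3 + 2*36))² - 26241 = (2*36*(3 + 72))² - 26241 = (2*36*75)² - 26241 = 5400² - 26241 = 29160000 - 26241 = 29133759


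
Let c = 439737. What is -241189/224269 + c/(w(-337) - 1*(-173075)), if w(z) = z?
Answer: 56956871771/38739778522 ≈ 1.4702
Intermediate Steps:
-241189/224269 + c/(w(-337) - 1*(-173075)) = -241189/224269 + 439737/(-337 - 1*(-173075)) = -241189*1/224269 + 439737/(-337 + 173075) = -241189/224269 + 439737/172738 = 56956871771/38739778522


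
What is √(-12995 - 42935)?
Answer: I*√55930 ≈ 236.5*I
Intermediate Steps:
√(-12995 - 42935) = √(-55930) = I*√55930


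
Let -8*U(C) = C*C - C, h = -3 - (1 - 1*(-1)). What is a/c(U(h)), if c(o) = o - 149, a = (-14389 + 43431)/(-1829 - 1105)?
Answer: 4468/68949 ≈ 0.064801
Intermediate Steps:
a = -14521/1467 (a = 29042/(-2934) = 29042*(-1/2934) = -14521/1467 ≈ -9.8984)
h = -5 (h = -3 - (1 + 1) = -3 - 1*2 = -3 - 2 = -5)
U(C) = -C**2/8 + C/8 (U(C) = -(C*C - C)/8 = -(C**2 - C)/8 = -C**2/8 + C/8)
c(o) = -149 + o
a/c(U(h)) = -14521/(1467*(-149 + (1/8)*(-5)*(1 - 1*(-5)))) = -14521/(1467*(-149 + (1/8)*(-5)*(1 + 5))) = -14521/(1467*(-149 + (1/8)*(-5)*6)) = -14521/(1467*(-149 - 15/4)) = -14521/(1467*(-611/4)) = -14521/1467*(-4/611) = 4468/68949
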